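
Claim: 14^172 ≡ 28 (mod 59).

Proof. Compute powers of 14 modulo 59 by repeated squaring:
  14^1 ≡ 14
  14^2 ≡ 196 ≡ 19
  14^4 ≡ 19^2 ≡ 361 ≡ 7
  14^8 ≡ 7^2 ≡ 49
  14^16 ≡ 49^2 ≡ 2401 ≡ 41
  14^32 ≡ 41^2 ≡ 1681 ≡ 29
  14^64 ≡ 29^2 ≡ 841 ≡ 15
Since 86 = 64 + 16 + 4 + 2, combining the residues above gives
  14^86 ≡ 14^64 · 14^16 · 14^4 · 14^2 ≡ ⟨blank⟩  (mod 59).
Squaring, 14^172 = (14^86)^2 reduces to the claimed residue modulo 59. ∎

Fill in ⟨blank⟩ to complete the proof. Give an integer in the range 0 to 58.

21

14^64 · 14^16 · 14^4 · 14^2 ≡ 15 · 41 · 7 · 19 = 81795.
81795 mod 59 = 21, so 14^86 ≡ 21 (mod 59).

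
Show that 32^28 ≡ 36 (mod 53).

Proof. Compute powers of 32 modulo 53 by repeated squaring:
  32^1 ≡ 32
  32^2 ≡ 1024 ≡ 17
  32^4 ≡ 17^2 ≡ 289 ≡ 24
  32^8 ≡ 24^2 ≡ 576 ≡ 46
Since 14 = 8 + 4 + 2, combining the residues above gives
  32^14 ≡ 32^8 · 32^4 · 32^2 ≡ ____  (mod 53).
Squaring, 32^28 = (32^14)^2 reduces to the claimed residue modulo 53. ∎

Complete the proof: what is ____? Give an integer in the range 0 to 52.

6

32^8 · 32^4 · 32^2 ≡ 46 · 24 · 17 = 18768.
18768 mod 53 = 6, so 32^14 ≡ 6 (mod 53).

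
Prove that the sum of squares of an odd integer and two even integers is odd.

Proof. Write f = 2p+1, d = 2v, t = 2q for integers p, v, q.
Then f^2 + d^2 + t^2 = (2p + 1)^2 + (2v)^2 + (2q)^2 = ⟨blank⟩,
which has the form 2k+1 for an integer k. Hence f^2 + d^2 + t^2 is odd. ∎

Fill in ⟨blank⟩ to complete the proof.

2(2p^2 + 2p + 2q^2 + 2v^2) + 1

(2p + 1)^2 + (2v)^2 + (2q)^2 = 4p^2 + 4p + 4q^2 + 4v^2 + 1
= 2(2p^2 + 2p + 2q^2 + 2v^2) + 1.
Since 2p^2 + 2p + 2q^2 + 2v^2 is an integer, the sum of squares is of the form 2k+1 for an integer k.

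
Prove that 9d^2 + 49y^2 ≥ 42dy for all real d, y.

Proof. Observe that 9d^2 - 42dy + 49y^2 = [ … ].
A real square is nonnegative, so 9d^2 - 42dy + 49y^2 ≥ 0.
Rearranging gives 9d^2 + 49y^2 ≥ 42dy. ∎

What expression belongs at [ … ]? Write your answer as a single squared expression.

(3d - 7y)^2

The leading and trailing coefficients are 3^2 and 7^2, and 42 = 2·3·7, so the trinomial is (3d - 7y)^2.
Hence 9d^2 - 42dy + 49y^2 ≥ 0.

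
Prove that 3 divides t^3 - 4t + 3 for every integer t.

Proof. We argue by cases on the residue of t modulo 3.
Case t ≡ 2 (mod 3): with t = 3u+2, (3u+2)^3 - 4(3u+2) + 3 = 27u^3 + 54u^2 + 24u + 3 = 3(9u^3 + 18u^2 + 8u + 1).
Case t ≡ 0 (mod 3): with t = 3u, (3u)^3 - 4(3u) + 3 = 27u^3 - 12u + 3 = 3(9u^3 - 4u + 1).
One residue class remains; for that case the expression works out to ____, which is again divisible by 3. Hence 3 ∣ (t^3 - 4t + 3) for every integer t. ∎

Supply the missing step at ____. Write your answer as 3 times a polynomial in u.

The residues treated are {2, 0}, so the missing case is t ≡ 1 (mod 3); write t = 3u+1.
Then (3u+1)^3 - 4(3u+1) + 3 = 27u^3 + 27u^2 - 3u = 3(9u^3 + 9u^2 - u).

3(9u^3 + 9u^2 - u)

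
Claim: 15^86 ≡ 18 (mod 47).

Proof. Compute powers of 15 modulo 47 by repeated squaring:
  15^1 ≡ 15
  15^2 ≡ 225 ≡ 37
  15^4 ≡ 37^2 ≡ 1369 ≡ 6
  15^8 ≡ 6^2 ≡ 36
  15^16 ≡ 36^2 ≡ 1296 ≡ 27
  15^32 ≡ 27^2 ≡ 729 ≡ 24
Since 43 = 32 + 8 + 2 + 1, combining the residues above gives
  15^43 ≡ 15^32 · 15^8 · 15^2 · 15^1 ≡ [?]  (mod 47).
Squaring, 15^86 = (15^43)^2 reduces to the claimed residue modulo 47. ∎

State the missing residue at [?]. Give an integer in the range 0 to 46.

15^32 · 15^8 · 15^2 · 15^1 ≡ 24 · 36 · 37 · 15 = 479520.
479520 mod 47 = 26, so 15^43 ≡ 26 (mod 47).

26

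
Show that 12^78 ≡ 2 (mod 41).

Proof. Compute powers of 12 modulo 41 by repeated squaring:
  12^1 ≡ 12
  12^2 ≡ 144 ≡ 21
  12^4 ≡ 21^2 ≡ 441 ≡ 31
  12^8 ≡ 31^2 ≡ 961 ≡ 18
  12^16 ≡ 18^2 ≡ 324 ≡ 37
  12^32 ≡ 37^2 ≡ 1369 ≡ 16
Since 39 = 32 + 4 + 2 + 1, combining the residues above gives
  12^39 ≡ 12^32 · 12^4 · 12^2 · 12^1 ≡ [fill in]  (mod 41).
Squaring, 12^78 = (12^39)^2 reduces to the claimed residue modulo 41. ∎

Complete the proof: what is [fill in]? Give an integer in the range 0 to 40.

Multiply the listed residues: 16 · 31 · 21 · 12 = 496 → 10416 → 124992.
Reducing modulo 41: 124992 = 3048·41 + 24, so 12^39 ≡ 24.

24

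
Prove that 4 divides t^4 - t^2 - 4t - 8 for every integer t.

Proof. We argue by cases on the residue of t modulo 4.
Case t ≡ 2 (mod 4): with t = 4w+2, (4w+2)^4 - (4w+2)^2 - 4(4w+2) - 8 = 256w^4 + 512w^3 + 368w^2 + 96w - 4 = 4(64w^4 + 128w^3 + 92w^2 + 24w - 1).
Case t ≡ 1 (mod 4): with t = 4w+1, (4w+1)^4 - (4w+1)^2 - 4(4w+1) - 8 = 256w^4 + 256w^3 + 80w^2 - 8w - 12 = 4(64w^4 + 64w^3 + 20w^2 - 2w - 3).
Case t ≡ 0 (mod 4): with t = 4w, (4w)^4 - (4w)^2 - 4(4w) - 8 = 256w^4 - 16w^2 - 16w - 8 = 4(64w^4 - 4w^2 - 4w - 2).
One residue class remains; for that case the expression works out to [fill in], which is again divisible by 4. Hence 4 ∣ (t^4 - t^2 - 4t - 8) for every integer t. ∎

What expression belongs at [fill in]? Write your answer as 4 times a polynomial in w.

4(64w^4 + 192w^3 + 212w^2 + 98w + 13)

Only t ≡ 3 (mod 4) is unaccounted for. Put t = 4w+3:
(4w+3)^4 - (4w+3)^2 - 4(4w+3) - 8 expands to 256w^4 + 768w^3 + 848w^2 + 392w + 52,
and factoring out 4 leaves 4(64w^4 + 192w^3 + 212w^2 + 98w + 13).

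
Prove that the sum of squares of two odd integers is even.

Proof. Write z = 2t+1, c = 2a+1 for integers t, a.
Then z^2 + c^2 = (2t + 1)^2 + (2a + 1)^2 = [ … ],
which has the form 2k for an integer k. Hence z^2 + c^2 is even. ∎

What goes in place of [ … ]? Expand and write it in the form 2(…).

Expanding: (2t + 1)^2 + (2a + 1)^2 = 4a^2 + 4a + 4t^2 + 4t + 2.
Every term is even; pulling out the factor of 2 gives 2(2a^2 + 2a + 2t^2 + 2t + 1).

2(2a^2 + 2a + 2t^2 + 2t + 1)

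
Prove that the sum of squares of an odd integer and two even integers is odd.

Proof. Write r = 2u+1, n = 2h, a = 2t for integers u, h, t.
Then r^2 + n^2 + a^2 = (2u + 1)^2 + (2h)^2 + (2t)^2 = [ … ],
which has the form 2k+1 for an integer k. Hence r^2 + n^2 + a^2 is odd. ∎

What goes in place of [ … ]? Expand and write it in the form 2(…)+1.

Expanding: (2u + 1)^2 + (2h)^2 + (2t)^2 = 4h^2 + 4t^2 + 4u^2 + 4u + 1.
Every term except the constant is even, so this is 2(2h^2 + 2t^2 + 2u^2 + 2u) + 1,
and 2h^2 + 2t^2 + 2u^2 + 2u ∈ ℤ gives the required form.

2(2h^2 + 2t^2 + 2u^2 + 2u) + 1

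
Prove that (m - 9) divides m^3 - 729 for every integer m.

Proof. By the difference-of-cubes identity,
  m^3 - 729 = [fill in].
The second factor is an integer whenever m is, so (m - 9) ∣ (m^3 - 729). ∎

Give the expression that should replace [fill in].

Polynomial division of m^3 - 729 by m - 9 leaves remainder 0 and quotient m^2 + 9m + 81.
Hence m^3 - 729 = (m - 9)(m^2 + 9m + 81).

(m - 9)(m^2 + 9m + 81)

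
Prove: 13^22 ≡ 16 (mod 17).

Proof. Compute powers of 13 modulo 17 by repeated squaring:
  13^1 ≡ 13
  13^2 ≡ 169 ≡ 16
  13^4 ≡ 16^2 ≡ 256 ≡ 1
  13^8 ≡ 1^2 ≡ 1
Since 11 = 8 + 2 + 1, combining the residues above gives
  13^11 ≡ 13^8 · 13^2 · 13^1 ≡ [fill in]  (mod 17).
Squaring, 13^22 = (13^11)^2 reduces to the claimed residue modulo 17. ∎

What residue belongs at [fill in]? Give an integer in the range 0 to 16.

4

Multiply the listed residues: 1 · 16 · 13 = 16 → 208.
Reducing modulo 17: 208 = 12·17 + 4, so 13^11 ≡ 4.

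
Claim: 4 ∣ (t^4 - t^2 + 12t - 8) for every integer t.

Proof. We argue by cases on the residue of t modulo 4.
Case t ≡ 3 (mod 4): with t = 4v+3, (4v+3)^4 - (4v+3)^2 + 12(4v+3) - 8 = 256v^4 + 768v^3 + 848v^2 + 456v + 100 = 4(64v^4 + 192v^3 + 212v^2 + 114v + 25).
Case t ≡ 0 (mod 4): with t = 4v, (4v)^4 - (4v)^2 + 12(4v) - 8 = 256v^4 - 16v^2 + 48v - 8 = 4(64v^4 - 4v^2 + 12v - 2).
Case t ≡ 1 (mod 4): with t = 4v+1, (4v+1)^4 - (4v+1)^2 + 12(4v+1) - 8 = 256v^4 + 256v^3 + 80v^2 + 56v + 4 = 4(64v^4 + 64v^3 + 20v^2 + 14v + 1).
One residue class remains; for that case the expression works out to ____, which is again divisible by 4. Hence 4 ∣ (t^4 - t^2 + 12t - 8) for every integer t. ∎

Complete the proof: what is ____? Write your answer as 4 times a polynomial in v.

4(64v^4 + 128v^3 + 92v^2 + 40v + 7)

Only t ≡ 2 (mod 4) is unaccounted for. Put t = 4v+2:
(4v+2)^4 - (4v+2)^2 + 12(4v+2) - 8 expands to 256v^4 + 512v^3 + 368v^2 + 160v + 28,
and factoring out 4 leaves 4(64v^4 + 128v^3 + 92v^2 + 40v + 7).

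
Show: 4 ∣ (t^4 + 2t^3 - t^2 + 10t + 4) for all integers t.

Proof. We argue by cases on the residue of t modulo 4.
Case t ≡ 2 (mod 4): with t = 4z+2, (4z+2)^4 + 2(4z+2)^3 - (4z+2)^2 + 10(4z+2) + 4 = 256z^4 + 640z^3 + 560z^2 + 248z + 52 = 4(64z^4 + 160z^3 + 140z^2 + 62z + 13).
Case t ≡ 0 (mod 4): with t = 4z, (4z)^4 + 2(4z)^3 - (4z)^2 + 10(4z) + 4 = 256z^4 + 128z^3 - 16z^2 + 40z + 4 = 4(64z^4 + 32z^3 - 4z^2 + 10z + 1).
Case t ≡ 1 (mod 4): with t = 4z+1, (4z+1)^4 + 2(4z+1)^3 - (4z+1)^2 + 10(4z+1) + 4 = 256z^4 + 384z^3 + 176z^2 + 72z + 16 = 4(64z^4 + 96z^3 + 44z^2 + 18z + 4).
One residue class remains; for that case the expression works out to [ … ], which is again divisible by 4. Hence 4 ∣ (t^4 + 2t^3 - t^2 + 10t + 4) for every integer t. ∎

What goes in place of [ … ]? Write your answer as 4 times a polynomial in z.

Only t ≡ 3 (mod 4) is unaccounted for. Put t = 4z+3:
(4z+3)^4 + 2(4z+3)^3 - (4z+3)^2 + 10(4z+3) + 4 expands to 256z^4 + 896z^3 + 1136z^2 + 664z + 160,
and factoring out 4 leaves 4(64z^4 + 224z^3 + 284z^2 + 166z + 40).

4(64z^4 + 224z^3 + 284z^2 + 166z + 40)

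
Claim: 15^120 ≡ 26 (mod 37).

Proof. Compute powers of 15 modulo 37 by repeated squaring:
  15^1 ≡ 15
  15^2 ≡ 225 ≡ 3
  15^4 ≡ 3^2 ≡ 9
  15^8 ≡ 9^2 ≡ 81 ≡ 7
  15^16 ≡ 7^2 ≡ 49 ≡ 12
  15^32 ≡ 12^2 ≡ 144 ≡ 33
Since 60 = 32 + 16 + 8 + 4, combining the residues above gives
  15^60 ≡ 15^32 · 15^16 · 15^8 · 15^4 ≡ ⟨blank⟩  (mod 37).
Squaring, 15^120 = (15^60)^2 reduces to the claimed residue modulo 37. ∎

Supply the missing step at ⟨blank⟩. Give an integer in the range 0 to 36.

10

Multiply the listed residues: 33 · 12 · 7 · 9 = 396 → 2772 → 24948.
Reducing modulo 37: 24948 = 674·37 + 10, so 15^60 ≡ 10.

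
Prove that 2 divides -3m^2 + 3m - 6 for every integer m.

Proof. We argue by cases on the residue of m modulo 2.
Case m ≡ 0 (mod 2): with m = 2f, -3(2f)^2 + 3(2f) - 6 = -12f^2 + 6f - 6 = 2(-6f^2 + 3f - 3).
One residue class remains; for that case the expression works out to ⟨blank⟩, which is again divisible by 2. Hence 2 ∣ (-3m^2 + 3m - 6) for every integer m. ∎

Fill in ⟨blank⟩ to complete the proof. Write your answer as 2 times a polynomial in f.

Only m ≡ 1 (mod 2) is unaccounted for. Put m = 2f+1:
-3(2f+1)^2 + 3(2f+1) - 6 expands to -12f^2 - 6f - 6,
and factoring out 2 leaves 2(-6f^2 - 3f - 3).

2(-6f^2 - 3f - 3)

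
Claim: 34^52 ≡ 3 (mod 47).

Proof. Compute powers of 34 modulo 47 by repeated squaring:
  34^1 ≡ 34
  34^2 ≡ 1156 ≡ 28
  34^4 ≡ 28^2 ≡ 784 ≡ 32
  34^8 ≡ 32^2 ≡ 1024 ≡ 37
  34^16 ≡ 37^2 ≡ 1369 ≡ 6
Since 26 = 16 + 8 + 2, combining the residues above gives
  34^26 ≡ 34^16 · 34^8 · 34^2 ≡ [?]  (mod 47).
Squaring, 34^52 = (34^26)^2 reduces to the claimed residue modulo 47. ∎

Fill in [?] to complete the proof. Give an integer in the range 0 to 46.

12

Multiply the listed residues: 6 · 37 · 28 = 222 → 6216.
Reducing modulo 47: 6216 = 132·47 + 12, so 34^26 ≡ 12.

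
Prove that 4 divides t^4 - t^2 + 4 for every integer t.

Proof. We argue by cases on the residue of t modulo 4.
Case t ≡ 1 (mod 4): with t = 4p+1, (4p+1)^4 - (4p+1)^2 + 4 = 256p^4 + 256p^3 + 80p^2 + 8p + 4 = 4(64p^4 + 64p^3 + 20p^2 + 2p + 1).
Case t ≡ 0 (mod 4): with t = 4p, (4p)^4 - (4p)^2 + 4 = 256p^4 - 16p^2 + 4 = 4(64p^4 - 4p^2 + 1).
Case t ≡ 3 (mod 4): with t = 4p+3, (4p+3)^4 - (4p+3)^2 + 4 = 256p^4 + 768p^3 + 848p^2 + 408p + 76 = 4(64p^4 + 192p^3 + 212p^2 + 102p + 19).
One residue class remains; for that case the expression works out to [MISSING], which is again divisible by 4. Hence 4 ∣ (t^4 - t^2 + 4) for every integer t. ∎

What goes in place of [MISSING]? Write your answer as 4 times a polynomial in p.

4(64p^4 + 128p^3 + 92p^2 + 28p + 4)

The residues treated are {1, 0, 3}, so the missing case is t ≡ 2 (mod 4); write t = 4p+2.
Then (4p+2)^4 - (4p+2)^2 + 4 = 256p^4 + 512p^3 + 368p^2 + 112p + 16 = 4(64p^4 + 128p^3 + 92p^2 + 28p + 4).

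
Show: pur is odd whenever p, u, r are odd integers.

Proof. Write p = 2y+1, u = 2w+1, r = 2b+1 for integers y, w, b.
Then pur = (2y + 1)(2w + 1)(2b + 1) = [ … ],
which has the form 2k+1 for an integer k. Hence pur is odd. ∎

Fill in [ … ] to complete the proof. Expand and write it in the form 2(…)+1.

2(4bwy + 2bw + 2by + b + 2wy + w + y) + 1

Expanding: (2y + 1)(2w + 1)(2b + 1) = 8bwy + 4bw + 4by + 2b + 4wy + 2w + 2y + 1.
Every term except the constant is even, so this is 2(4bwy + 2bw + 2by + b + 2wy + w + y) + 1,
and 4bwy + 2bw + 2by + b + 2wy + w + y ∈ ℤ gives the required form.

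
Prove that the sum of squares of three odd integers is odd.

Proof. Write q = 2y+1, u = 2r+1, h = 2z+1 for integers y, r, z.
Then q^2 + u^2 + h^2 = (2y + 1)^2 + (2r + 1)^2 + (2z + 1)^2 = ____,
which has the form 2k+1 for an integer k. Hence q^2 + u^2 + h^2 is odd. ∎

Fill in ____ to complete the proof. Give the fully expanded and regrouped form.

(2y + 1)^2 + (2r + 1)^2 + (2z + 1)^2 = 4r^2 + 4r + 4y^2 + 4y + 4z^2 + 4z + 3
= 2(2r^2 + 2r + 2y^2 + 2y + 2z^2 + 2z + 1) + 1.
Since 2r^2 + 2r + 2y^2 + 2y + 2z^2 + 2z + 1 is an integer, the sum of squares is of the form 2k+1 for an integer k.

2(2r^2 + 2r + 2y^2 + 2y + 2z^2 + 2z + 1) + 1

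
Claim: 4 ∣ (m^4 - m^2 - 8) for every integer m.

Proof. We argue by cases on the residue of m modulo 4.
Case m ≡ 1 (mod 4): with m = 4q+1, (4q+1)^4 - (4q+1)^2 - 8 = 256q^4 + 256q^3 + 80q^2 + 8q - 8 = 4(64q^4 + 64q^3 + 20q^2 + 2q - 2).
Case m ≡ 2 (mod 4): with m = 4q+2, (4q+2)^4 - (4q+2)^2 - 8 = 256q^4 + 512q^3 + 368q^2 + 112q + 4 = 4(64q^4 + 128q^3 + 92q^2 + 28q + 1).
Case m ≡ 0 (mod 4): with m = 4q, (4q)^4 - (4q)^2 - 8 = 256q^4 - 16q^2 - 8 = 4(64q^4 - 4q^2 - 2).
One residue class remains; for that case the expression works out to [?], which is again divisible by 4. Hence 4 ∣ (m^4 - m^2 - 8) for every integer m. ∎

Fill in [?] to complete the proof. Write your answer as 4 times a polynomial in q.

The residues treated are {1, 2, 0}, so the missing case is m ≡ 3 (mod 4); write m = 4q+3.
Then (4q+3)^4 - (4q+3)^2 - 8 = 256q^4 + 768q^3 + 848q^2 + 408q + 64 = 4(64q^4 + 192q^3 + 212q^2 + 102q + 16).

4(64q^4 + 192q^3 + 212q^2 + 102q + 16)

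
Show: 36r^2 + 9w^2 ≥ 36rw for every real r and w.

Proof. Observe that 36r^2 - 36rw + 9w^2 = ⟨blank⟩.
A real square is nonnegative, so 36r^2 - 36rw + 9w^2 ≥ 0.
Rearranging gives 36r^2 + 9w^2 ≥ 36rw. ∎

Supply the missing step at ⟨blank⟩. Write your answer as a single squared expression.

(6r - 3w)^2

The leading and trailing coefficients are 6^2 and 3^2, and 36 = 2·6·3, so the trinomial is (6r - 3w)^2.
Hence 36r^2 - 36rw + 9w^2 ≥ 0.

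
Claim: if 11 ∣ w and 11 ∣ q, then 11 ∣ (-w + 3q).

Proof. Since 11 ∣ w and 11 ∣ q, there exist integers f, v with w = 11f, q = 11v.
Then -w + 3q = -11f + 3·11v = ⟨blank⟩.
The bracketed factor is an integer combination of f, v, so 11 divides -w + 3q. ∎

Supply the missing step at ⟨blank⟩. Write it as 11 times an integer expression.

Each term has a factor of 11: -11f + 3·11v = 11·(-f + 3v).
Since -f + 3v is an integer, 11 ∣ (-w + 3q).

11(-f + 3v)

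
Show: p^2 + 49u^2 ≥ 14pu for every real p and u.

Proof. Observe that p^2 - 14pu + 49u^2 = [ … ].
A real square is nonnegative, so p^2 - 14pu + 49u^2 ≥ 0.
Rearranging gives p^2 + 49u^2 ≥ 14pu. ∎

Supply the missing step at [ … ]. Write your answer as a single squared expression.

The leading and trailing coefficients are 1^2 and 7^2, and 14 = 2·1·7, so the trinomial is (p - 7u)^2.
Hence p^2 - 14pu + 49u^2 ≥ 0.

(p - 7u)^2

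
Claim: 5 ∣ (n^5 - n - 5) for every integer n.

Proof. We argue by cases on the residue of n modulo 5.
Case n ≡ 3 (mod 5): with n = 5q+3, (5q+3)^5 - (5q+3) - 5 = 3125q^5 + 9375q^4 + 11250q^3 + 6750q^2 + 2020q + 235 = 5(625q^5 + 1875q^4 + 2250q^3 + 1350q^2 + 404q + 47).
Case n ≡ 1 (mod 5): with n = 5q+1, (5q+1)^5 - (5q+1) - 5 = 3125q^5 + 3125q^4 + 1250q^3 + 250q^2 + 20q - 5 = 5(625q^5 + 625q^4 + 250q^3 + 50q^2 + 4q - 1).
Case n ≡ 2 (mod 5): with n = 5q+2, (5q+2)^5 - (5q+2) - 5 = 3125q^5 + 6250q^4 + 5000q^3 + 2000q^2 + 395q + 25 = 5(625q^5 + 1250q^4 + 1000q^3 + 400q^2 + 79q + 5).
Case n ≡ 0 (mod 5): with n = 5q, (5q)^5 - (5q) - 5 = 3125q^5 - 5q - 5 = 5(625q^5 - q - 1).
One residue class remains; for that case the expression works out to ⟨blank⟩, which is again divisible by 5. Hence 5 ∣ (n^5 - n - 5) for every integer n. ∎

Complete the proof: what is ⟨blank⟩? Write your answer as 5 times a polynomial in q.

Only n ≡ 4 (mod 5) is unaccounted for. Put n = 5q+4:
(5q+4)^5 - (5q+4) - 5 expands to 3125q^5 + 12500q^4 + 20000q^3 + 16000q^2 + 6395q + 1015,
and factoring out 5 leaves 5(625q^5 + 2500q^4 + 4000q^3 + 3200q^2 + 1279q + 203).

5(625q^5 + 2500q^4 + 4000q^3 + 3200q^2 + 1279q + 203)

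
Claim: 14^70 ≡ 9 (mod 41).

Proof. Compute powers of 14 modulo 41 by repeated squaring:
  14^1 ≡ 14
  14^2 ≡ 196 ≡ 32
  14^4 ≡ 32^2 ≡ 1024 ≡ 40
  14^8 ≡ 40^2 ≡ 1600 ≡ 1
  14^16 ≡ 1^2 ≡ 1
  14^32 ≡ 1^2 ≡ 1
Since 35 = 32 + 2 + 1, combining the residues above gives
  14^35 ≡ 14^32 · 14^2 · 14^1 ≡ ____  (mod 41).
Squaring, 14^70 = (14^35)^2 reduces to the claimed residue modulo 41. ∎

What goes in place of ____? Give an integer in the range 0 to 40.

38

14^32 · 14^2 · 14^1 ≡ 1 · 32 · 14 = 448.
448 mod 41 = 38, so 14^35 ≡ 38 (mod 41).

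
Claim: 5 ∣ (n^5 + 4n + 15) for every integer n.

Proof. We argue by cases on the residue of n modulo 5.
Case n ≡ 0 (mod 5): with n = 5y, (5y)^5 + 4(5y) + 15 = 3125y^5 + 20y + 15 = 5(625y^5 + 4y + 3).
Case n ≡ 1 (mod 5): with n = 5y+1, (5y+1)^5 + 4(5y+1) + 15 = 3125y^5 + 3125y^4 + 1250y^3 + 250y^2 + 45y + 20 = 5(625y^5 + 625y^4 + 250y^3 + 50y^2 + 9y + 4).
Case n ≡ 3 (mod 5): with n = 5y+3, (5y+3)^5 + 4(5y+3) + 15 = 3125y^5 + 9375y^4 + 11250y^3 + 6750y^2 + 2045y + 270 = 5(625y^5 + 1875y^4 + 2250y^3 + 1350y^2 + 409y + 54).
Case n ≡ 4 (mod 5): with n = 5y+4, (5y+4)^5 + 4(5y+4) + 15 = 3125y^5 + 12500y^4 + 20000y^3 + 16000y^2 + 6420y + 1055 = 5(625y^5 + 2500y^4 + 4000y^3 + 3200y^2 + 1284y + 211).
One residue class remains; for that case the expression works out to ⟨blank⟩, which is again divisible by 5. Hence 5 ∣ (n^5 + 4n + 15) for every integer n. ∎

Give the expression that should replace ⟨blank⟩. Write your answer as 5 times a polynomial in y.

5(625y^5 + 1250y^4 + 1000y^3 + 400y^2 + 84y + 11)

The residues treated are {0, 1, 3, 4}, so the missing case is n ≡ 2 (mod 5); write n = 5y+2.
Then (5y+2)^5 + 4(5y+2) + 15 = 3125y^5 + 6250y^4 + 5000y^3 + 2000y^2 + 420y + 55 = 5(625y^5 + 1250y^4 + 1000y^3 + 400y^2 + 84y + 11).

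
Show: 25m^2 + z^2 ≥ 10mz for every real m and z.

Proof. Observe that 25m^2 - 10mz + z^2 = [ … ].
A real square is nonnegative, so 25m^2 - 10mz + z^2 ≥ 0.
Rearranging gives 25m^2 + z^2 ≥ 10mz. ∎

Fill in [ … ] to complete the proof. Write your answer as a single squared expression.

(5m - z)^2

The leading and trailing coefficients are 5^2 and 1^2, and 10 = 2·5·1, so the trinomial is (5m - z)^2.
Hence 25m^2 - 10mz + z^2 ≥ 0.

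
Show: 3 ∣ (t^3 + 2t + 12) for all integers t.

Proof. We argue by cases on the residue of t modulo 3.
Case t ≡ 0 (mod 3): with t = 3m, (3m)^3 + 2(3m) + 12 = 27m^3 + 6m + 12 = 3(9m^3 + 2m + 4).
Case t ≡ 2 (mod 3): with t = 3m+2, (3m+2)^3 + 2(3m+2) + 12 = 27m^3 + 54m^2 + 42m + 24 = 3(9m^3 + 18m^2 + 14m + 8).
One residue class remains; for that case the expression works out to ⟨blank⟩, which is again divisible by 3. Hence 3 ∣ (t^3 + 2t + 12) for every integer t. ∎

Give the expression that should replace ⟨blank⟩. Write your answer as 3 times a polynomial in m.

3(9m^3 + 9m^2 + 5m + 5)

The residues treated are {0, 2}, so the missing case is t ≡ 1 (mod 3); write t = 3m+1.
Then (3m+1)^3 + 2(3m+1) + 12 = 27m^3 + 27m^2 + 15m + 15 = 3(9m^3 + 9m^2 + 5m + 5).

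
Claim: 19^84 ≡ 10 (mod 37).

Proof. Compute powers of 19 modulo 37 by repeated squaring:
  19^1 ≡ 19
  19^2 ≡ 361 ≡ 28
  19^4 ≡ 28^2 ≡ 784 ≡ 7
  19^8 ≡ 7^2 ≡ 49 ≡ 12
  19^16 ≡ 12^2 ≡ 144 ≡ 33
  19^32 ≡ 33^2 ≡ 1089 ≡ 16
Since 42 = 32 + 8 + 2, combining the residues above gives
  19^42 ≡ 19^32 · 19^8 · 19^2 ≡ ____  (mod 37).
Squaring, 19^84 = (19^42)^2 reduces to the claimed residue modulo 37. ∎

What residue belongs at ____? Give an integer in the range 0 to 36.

Multiply the listed residues: 16 · 12 · 28 = 192 → 5376.
Reducing modulo 37: 5376 = 145·37 + 11, so 19^42 ≡ 11.

11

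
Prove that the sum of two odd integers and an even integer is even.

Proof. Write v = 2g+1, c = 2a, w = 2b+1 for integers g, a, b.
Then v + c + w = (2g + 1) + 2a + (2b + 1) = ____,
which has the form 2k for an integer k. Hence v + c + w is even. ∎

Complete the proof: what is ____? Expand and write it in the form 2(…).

2(a + b + g + 1)

Expanding: (2g + 1) + 2a + (2b + 1) = 2a + 2b + 2g + 2.
Every term is even; pulling out the factor of 2 gives 2(a + b + g + 1).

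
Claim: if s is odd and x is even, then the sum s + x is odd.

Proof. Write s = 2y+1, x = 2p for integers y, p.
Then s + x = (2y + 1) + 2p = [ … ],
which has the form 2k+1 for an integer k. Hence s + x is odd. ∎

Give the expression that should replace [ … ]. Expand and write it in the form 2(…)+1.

Expanding: (2y + 1) + 2p = 2p + 2y + 1.
Every term except the constant is even, so this is 2(p + y) + 1,
and p + y ∈ ℤ gives the required form.

2(p + y) + 1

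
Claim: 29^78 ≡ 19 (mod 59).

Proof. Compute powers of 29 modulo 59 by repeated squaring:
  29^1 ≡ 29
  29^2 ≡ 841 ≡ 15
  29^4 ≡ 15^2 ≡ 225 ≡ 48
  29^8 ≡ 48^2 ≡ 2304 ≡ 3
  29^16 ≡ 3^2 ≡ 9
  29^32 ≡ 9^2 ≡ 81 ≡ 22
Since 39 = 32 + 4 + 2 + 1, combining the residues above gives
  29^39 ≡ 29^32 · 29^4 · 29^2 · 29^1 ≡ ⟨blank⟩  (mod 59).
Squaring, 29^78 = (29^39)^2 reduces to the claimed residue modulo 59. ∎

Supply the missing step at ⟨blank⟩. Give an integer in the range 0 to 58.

Multiply the listed residues: 22 · 48 · 15 · 29 = 1056 → 15840 → 459360.
Reducing modulo 59: 459360 = 7785·59 + 45, so 29^39 ≡ 45.

45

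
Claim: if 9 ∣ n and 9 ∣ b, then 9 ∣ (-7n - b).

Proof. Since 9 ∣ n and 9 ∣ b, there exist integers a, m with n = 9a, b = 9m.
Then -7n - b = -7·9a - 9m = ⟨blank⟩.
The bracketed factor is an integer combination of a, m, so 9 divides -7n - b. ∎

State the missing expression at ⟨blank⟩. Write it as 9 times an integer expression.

9(-7a - m)

Pull the common 9 out of every term: -7·9a - 9m = 9(-7a - m).
-7a - m is an integer, which exhibits the divisibility.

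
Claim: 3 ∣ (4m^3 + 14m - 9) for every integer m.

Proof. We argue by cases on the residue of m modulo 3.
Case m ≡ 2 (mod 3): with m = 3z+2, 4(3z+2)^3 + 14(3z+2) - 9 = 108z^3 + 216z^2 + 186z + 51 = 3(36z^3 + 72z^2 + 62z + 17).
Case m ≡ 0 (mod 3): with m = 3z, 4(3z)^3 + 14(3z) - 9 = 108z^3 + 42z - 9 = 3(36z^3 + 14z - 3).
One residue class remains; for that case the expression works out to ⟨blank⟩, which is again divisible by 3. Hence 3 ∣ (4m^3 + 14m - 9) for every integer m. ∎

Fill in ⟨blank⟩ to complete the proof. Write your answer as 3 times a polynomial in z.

3(36z^3 + 36z^2 + 26z + 3)

Only m ≡ 1 (mod 3) is unaccounted for. Put m = 3z+1:
4(3z+1)^3 + 14(3z+1) - 9 expands to 108z^3 + 108z^2 + 78z + 9,
and factoring out 3 leaves 3(36z^3 + 36z^2 + 26z + 3).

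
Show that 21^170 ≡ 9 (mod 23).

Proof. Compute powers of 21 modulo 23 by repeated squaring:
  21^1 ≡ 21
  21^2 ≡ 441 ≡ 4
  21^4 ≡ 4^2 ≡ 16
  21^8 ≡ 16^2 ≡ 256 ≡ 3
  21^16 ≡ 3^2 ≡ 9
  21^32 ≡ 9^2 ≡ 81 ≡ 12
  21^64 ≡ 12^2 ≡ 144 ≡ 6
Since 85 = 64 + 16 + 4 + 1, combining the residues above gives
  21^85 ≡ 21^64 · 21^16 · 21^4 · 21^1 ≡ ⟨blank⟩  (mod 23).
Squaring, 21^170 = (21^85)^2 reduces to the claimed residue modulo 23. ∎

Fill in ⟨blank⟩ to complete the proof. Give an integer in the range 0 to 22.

20

Multiply the listed residues: 6 · 9 · 16 · 21 = 54 → 864 → 18144.
Reducing modulo 23: 18144 = 788·23 + 20, so 21^85 ≡ 20.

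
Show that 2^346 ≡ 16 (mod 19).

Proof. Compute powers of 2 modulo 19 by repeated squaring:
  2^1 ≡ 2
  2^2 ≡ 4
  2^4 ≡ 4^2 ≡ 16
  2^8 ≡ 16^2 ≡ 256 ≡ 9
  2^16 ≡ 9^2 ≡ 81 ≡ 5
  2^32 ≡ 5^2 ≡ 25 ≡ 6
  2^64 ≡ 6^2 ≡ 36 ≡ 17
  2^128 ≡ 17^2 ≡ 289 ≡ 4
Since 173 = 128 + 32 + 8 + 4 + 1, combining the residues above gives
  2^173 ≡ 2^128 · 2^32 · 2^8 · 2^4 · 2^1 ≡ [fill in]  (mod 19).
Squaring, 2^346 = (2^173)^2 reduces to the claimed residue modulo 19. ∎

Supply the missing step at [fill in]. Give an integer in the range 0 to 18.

Multiply the listed residues: 4 · 6 · 9 · 16 · 2 = 24 → 216 → 3456 → 6912.
Reducing modulo 19: 6912 = 363·19 + 15, so 2^173 ≡ 15.

15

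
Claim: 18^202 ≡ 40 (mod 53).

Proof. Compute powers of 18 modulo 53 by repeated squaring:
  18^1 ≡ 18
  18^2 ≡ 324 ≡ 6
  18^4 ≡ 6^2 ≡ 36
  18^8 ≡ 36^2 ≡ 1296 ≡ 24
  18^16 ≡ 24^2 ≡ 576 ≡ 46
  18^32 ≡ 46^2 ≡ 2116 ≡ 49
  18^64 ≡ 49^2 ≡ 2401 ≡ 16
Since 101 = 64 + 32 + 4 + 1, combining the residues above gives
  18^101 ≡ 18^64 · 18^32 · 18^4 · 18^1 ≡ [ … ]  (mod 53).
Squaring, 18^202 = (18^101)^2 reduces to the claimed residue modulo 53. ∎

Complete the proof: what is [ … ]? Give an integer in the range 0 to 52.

27

Multiply the listed residues: 16 · 49 · 36 · 18 = 784 → 28224 → 508032.
Reducing modulo 53: 508032 = 9585·53 + 27, so 18^101 ≡ 27.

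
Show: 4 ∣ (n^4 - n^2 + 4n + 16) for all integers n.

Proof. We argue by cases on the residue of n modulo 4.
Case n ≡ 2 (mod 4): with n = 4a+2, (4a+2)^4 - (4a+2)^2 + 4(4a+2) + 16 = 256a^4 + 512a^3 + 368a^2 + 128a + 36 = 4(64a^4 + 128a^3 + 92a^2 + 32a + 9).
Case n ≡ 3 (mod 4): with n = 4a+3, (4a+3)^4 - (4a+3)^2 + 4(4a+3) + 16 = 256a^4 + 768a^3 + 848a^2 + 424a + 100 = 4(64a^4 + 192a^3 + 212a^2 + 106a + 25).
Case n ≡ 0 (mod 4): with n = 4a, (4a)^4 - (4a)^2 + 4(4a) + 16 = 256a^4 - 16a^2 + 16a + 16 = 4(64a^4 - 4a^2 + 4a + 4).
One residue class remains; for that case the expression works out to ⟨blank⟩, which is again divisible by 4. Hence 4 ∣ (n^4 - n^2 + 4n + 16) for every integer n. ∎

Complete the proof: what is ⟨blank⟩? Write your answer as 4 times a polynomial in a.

Only n ≡ 1 (mod 4) is unaccounted for. Put n = 4a+1:
(4a+1)^4 - (4a+1)^2 + 4(4a+1) + 16 expands to 256a^4 + 256a^3 + 80a^2 + 24a + 20,
and factoring out 4 leaves 4(64a^4 + 64a^3 + 20a^2 + 6a + 5).

4(64a^4 + 64a^3 + 20a^2 + 6a + 5)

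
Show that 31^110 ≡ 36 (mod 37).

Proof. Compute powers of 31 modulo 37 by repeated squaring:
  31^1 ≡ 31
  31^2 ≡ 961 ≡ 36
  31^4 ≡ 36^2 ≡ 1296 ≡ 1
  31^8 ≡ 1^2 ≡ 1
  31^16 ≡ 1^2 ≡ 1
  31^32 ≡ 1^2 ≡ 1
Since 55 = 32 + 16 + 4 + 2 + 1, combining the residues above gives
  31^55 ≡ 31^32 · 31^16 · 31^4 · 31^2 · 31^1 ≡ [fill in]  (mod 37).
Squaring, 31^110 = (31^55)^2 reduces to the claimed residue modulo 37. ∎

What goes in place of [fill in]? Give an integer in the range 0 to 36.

6

31^32 · 31^16 · 31^4 · 31^2 · 31^1 ≡ 1 · 1 · 1 · 36 · 31 = 1116.
1116 mod 37 = 6, so 31^55 ≡ 6 (mod 37).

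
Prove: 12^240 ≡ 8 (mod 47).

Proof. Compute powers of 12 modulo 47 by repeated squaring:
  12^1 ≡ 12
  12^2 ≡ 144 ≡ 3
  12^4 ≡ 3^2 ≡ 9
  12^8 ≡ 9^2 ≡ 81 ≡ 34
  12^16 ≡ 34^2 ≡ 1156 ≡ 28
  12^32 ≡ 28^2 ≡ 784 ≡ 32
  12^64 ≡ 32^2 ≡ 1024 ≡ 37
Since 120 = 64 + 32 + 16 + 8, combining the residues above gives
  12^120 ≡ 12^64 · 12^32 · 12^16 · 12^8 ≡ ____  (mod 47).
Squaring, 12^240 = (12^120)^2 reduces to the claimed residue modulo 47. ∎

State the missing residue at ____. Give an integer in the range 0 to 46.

12^64 · 12^32 · 12^16 · 12^8 ≡ 37 · 32 · 28 · 34 = 1127168.
1127168 mod 47 = 14, so 12^120 ≡ 14 (mod 47).

14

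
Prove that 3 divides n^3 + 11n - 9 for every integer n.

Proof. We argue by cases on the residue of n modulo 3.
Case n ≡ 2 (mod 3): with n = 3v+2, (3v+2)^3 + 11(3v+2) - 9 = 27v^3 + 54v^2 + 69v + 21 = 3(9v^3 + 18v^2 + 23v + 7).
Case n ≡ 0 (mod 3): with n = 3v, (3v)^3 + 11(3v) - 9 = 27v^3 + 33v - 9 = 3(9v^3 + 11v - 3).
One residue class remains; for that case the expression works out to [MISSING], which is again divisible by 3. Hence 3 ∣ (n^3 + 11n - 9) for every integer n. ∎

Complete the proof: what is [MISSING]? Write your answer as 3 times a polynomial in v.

The residues treated are {2, 0}, so the missing case is n ≡ 1 (mod 3); write n = 3v+1.
Then (3v+1)^3 + 11(3v+1) - 9 = 27v^3 + 27v^2 + 42v + 3 = 3(9v^3 + 9v^2 + 14v + 1).

3(9v^3 + 9v^2 + 14v + 1)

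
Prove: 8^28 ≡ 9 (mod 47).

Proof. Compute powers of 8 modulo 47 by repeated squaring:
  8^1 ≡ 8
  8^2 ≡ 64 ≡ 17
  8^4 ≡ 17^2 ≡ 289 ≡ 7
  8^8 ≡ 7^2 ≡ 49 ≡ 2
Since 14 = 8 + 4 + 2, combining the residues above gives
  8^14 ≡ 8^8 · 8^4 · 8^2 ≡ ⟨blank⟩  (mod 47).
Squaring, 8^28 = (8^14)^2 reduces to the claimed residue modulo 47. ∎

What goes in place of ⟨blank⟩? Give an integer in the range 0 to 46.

3

Multiply the listed residues: 2 · 7 · 17 = 14 → 238.
Reducing modulo 47: 238 = 5·47 + 3, so 8^14 ≡ 3.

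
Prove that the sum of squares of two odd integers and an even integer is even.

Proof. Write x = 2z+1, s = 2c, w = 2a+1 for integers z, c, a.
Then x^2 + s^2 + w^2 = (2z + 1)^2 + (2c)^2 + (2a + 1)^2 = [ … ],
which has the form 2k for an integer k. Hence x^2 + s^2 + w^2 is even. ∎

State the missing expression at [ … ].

2(2a^2 + 2a + 2c^2 + 2z^2 + 2z + 1)

(2z + 1)^2 + (2c)^2 + (2a + 1)^2 = 4a^2 + 4a + 4c^2 + 4z^2 + 4z + 2
= 2(2a^2 + 2a + 2c^2 + 2z^2 + 2z + 1).
Since 2a^2 + 2a + 2c^2 + 2z^2 + 2z + 1 is an integer, the sum of squares is of the form 2k for an integer k.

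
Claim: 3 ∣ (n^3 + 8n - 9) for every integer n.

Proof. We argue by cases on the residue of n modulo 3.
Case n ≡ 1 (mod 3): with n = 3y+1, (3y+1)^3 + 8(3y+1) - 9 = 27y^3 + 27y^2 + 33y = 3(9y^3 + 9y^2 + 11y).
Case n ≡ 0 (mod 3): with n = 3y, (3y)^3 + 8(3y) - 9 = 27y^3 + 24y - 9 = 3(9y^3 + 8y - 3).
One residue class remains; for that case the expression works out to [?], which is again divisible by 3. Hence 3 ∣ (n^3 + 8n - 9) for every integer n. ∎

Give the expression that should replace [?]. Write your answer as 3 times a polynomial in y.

3(9y^3 + 18y^2 + 20y + 5)

Only n ≡ 2 (mod 3) is unaccounted for. Put n = 3y+2:
(3y+2)^3 + 8(3y+2) - 9 expands to 27y^3 + 54y^2 + 60y + 15,
and factoring out 3 leaves 3(9y^3 + 18y^2 + 20y + 5).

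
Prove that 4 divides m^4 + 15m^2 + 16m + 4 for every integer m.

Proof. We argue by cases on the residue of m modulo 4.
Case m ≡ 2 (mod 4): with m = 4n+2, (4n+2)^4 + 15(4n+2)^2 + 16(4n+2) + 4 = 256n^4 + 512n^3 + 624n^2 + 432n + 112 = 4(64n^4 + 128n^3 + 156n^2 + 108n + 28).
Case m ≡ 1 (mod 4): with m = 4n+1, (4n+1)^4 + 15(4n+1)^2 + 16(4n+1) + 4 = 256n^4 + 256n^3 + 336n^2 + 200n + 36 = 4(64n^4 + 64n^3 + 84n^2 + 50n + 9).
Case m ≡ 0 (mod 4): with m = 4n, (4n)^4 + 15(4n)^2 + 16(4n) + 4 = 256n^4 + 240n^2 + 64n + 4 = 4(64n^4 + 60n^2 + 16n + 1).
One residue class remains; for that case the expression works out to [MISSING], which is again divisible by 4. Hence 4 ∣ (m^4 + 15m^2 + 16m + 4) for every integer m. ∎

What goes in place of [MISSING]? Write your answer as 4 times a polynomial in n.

The residues treated are {2, 1, 0}, so the missing case is m ≡ 3 (mod 4); write m = 4n+3.
Then (4n+3)^4 + 15(4n+3)^2 + 16(4n+3) + 4 = 256n^4 + 768n^3 + 1104n^2 + 856n + 268 = 4(64n^4 + 192n^3 + 276n^2 + 214n + 67).

4(64n^4 + 192n^3 + 276n^2 + 214n + 67)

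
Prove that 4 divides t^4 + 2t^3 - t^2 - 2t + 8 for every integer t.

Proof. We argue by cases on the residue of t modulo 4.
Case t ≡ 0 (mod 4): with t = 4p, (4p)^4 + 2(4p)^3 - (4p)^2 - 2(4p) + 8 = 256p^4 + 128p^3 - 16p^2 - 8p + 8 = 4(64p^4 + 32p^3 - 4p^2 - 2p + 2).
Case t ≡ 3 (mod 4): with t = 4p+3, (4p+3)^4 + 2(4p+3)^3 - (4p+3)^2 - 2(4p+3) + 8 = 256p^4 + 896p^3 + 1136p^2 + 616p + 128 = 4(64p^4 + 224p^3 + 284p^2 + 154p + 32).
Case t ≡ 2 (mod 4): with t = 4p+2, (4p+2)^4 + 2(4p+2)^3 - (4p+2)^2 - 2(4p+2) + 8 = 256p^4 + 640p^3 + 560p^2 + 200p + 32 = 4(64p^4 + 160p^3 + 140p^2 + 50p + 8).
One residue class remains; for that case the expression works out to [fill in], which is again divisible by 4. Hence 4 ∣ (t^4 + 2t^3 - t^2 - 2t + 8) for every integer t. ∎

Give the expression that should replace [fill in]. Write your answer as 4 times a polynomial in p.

4(64p^4 + 96p^3 + 44p^2 + 6p + 2)

Only t ≡ 1 (mod 4) is unaccounted for. Put t = 4p+1:
(4p+1)^4 + 2(4p+1)^3 - (4p+1)^2 - 2(4p+1) + 8 expands to 256p^4 + 384p^3 + 176p^2 + 24p + 8,
and factoring out 4 leaves 4(64p^4 + 96p^3 + 44p^2 + 6p + 2).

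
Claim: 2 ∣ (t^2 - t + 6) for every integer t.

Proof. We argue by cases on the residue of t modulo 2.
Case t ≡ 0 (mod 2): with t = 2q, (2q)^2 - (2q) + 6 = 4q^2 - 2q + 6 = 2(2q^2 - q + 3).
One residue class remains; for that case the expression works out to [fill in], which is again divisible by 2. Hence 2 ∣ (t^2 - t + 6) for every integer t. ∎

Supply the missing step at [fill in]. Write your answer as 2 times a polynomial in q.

2(2q^2 + q + 3)

Only t ≡ 1 (mod 2) is unaccounted for. Put t = 2q+1:
(2q+1)^2 - (2q+1) + 6 expands to 4q^2 + 2q + 6,
and factoring out 2 leaves 2(2q^2 + q + 3).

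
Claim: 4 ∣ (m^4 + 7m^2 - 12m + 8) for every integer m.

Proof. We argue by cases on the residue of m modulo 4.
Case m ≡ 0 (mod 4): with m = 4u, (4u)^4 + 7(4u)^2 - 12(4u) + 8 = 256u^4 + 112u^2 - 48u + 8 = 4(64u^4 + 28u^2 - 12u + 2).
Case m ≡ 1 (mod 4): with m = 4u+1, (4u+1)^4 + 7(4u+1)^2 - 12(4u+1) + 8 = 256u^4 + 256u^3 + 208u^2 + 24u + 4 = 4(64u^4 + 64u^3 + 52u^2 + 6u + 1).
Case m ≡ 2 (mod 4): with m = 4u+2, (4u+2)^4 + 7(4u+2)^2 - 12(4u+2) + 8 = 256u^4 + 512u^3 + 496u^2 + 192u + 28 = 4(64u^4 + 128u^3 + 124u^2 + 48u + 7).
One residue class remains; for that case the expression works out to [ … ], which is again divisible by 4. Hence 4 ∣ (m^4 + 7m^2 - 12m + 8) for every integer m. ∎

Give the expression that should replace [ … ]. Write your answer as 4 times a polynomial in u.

4(64u^4 + 192u^3 + 244u^2 + 138u + 29)

Only m ≡ 3 (mod 4) is unaccounted for. Put m = 4u+3:
(4u+3)^4 + 7(4u+3)^2 - 12(4u+3) + 8 expands to 256u^4 + 768u^3 + 976u^2 + 552u + 116,
and factoring out 4 leaves 4(64u^4 + 192u^3 + 244u^2 + 138u + 29).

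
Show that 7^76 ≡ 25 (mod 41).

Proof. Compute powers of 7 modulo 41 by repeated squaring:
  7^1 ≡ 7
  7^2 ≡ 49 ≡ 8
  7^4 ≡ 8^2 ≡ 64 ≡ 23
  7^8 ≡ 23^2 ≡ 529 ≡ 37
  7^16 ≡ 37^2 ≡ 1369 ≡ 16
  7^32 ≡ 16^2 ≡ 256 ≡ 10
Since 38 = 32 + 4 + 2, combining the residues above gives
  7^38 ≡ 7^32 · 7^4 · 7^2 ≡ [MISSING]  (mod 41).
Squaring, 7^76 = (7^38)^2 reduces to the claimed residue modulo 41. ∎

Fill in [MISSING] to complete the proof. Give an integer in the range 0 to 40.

36

7^32 · 7^4 · 7^2 ≡ 10 · 23 · 8 = 1840.
1840 mod 41 = 36, so 7^38 ≡ 36 (mod 41).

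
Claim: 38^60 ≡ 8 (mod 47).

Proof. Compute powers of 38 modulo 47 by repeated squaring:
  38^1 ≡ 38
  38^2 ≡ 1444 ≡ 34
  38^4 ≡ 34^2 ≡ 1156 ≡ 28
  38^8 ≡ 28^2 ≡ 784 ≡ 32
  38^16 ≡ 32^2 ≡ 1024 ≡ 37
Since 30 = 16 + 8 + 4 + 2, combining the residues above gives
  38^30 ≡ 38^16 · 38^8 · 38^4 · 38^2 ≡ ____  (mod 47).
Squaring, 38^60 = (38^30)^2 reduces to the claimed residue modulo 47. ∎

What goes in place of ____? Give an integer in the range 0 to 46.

14

38^16 · 38^8 · 38^4 · 38^2 ≡ 37 · 32 · 28 · 34 = 1127168.
1127168 mod 47 = 14, so 38^30 ≡ 14 (mod 47).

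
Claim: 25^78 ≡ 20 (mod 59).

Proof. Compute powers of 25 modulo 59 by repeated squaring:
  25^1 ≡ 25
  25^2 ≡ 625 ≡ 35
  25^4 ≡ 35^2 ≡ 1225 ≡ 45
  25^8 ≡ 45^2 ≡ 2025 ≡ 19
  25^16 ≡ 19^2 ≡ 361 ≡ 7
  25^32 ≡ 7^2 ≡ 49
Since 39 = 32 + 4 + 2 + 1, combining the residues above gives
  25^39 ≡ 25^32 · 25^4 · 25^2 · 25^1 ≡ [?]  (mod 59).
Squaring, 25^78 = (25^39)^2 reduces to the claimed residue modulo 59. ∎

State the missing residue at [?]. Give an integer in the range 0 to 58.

16

Multiply the listed residues: 49 · 45 · 35 · 25 = 2205 → 77175 → 1929375.
Reducing modulo 59: 1929375 = 32701·59 + 16, so 25^39 ≡ 16.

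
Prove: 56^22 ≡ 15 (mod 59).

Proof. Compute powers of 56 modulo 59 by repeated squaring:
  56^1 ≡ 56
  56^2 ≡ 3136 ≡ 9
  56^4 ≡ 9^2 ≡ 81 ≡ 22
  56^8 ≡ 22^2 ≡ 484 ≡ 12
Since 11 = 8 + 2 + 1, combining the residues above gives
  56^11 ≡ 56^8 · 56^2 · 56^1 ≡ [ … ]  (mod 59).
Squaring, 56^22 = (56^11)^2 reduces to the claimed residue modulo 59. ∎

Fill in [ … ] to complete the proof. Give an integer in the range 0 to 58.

56^8 · 56^2 · 56^1 ≡ 12 · 9 · 56 = 6048.
6048 mod 59 = 30, so 56^11 ≡ 30 (mod 59).

30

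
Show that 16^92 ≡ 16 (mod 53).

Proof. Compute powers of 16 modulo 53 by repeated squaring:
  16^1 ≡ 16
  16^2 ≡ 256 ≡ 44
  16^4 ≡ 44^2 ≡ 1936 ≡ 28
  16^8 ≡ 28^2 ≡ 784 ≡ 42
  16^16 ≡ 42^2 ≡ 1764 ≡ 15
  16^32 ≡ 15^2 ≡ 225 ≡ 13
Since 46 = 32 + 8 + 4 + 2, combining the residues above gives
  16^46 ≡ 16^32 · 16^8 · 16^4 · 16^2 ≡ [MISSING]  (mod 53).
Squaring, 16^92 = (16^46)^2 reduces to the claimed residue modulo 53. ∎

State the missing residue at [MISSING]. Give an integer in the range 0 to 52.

49

Multiply the listed residues: 13 · 42 · 28 · 44 = 546 → 15288 → 672672.
Reducing modulo 53: 672672 = 12691·53 + 49, so 16^46 ≡ 49.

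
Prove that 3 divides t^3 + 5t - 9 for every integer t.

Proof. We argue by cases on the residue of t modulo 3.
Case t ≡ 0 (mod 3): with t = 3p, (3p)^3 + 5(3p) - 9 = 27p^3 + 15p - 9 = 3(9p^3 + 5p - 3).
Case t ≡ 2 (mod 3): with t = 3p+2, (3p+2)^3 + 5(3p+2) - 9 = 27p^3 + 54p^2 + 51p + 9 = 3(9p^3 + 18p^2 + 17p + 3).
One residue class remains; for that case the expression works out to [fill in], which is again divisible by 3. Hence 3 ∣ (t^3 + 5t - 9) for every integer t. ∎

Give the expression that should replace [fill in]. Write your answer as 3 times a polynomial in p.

The residues treated are {0, 2}, so the missing case is t ≡ 1 (mod 3); write t = 3p+1.
Then (3p+1)^3 + 5(3p+1) - 9 = 27p^3 + 27p^2 + 24p - 3 = 3(9p^3 + 9p^2 + 8p - 1).

3(9p^3 + 9p^2 + 8p - 1)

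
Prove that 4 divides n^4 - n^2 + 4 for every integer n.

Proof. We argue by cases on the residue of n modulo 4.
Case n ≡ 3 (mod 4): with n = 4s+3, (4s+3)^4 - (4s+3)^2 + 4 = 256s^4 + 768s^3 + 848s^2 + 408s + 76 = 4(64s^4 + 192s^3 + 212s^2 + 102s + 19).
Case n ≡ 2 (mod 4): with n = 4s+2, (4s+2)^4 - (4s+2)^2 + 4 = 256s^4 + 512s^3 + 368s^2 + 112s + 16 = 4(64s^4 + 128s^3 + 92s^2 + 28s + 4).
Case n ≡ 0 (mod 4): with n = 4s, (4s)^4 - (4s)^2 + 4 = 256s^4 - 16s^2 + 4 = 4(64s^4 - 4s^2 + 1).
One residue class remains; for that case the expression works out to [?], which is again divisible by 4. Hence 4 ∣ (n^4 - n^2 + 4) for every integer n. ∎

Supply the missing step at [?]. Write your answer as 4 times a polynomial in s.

4(64s^4 + 64s^3 + 20s^2 + 2s + 1)

Only n ≡ 1 (mod 4) is unaccounted for. Put n = 4s+1:
(4s+1)^4 - (4s+1)^2 + 4 expands to 256s^4 + 256s^3 + 80s^2 + 8s + 4,
and factoring out 4 leaves 4(64s^4 + 64s^3 + 20s^2 + 2s + 1).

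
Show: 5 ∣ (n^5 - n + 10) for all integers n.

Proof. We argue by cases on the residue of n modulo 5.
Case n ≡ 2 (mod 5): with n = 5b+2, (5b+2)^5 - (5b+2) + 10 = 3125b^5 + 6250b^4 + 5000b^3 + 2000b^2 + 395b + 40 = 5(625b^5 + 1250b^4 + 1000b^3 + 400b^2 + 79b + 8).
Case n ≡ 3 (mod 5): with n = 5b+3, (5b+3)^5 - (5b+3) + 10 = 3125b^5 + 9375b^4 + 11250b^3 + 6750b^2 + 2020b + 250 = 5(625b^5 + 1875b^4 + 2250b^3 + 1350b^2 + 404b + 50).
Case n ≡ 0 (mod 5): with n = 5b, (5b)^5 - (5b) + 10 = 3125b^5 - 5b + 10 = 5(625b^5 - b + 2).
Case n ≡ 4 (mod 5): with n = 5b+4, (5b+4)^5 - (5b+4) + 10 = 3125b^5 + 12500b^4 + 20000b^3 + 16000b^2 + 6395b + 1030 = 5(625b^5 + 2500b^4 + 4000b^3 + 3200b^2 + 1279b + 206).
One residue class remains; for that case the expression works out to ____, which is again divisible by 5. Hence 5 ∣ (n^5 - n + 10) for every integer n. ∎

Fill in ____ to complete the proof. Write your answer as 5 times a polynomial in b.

5(625b^5 + 625b^4 + 250b^3 + 50b^2 + 4b + 2)

Only n ≡ 1 (mod 5) is unaccounted for. Put n = 5b+1:
(5b+1)^5 - (5b+1) + 10 expands to 3125b^5 + 3125b^4 + 1250b^3 + 250b^2 + 20b + 10,
and factoring out 5 leaves 5(625b^5 + 625b^4 + 250b^3 + 50b^2 + 4b + 2).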